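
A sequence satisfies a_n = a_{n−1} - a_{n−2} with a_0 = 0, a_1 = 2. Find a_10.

With companion matrix A = [[1, -1], [1, 0]], [a_n, a_{n−1}]ᵀ = A·[a_{n−1}, a_{n−2}]ᵀ, so [a_10, a_9]ᵀ = A^9·[a_1, a_0]ᵀ.
A^9 = [[-1, 0], [0, -1]], giving [a_10, a_9]ᵀ = [[-2], [0]].

-2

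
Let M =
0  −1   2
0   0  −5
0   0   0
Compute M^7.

M is strictly triangular, hence nilpotent: M^3 = 0, so M^7 = 0.

[[0, 0, 0], [0, 0, 0], [0, 0, 0]]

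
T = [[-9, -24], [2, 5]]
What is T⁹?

tr T = -4 and det T = 3, so the characteristic polynomial is λ² − (-4)λ + (3) with roots -1 and -3.
Eigenvectors give P = [[3, -4], [-1, 1]] with P⁻¹ = [[-1, -4], [-1, -3]], and T = P·diag(-1, -3)·P⁻¹.
Then T⁹ = P·diag(-1, -19683)·P⁻¹ = [[-3, 78732], [1, -19683]] · [[-1, -4], [-1, -3]] = [[-78729, -236184], [19682, 59045]].

[[-78729, -236184], [19682, 59045]]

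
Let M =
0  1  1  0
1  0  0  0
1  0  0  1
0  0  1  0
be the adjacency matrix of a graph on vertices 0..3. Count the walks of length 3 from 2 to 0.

The number of length-3 walks from vertex 2 to vertex 0 is entry (2,0) of M^3, where M is the adjacency matrix.
M^2 = [[2, 0, 0, 1], [0, 1, 1, 0], [0, 1, 2, 0], [1, 0, 0, 1]]
M^3 = [[0, 2, 3, 0], [2, 0, 0, 1], [3, 0, 0, 2], [0, 1, 2, 0]]

3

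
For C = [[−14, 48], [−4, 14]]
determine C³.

[[−56, 192], [−16, 56]]

tr C = 0 and det C = −4, so the characteristic polynomial is λ² − (0)λ + (−4) with roots 2 and −2.
Eigenvectors give P = [[3, 4], [1, 1]] with P⁻¹ = [[−1, 4], [1, −3]], and C = P·diag(2, −2)·P⁻¹.
Then C³ = P·diag(8, −8)·P⁻¹ = [[24, −32], [8, −8]] · [[−1, 4], [1, −3]] = [[−56, 192], [−16, 56]].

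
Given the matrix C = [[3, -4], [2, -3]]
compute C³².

[[1, 0], [0, 1]]

C² = I (check: tr C = 0 and det C = -1), so C³² = I since 32 is even.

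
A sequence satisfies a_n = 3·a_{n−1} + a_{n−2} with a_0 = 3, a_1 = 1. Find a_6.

With companion matrix M = [[3, 1], [1, 0]], [a_n, a_{n−1}]ᵀ = M·[a_{n−1}, a_{n−2}]ᵀ, so [a_6, a_5]ᵀ = M^5·[a_1, a_0]ᵀ.
M^5 = [[360, 109], [109, 33]], giving [a_6, a_5]ᵀ = [[687], [208]].

687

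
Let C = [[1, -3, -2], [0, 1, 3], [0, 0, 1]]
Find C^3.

[[1, -9, -33], [0, 1, 9], [0, 0, 1]]

C = I + N where N = [[0, -3, -2], [0, 0, 3], [0, 0, 0]] is strictly upper-triangular, so N^3 = 0.
(I + N)^3 = I + 3·N + 3·N^2 = [[1, -9, -33], [0, 1, 9], [0, 0, 1]].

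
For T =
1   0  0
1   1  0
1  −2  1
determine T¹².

[[1, 0, 0], [12, 1, 0], [−120, −24, 1]]

T = I + N where N = [[0, 0, 0], [1, 0, 0], [1, −2, 0]] is strictly lower-triangular, so N³ = 0.
(I + N)¹² = I + 12·N + 66·N² = [[1, 0, 0], [12, 1, 0], [−120, −24, 1]].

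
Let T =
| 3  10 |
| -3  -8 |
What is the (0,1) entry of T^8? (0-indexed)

tr T = -5 and det T = 6, so the characteristic polynomial is λ² − (-5)λ + (6) with roots -2 and -3.
Eigenvectors give P = [[-2, -5], [1, 3]] with P⁻¹ = [[-3, -5], [1, 2]], and T = P·diag(-2, -3)·P⁻¹.
Then T^8 = P·diag(256, 6561)·P⁻¹ = [[-512, -32805], [256, 19683]] · [[-3, -5], [1, 2]] = [[-31269, -63050], [18915, 38086]].

-63050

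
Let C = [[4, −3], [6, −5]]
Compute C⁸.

[[−254, 255], [−510, 511]]

tr C = −1 and det C = −2, so the characteristic polynomial is λ² − (−1)λ + (−2) with roots 1 and −2.
Eigenvectors give P = [[1, −1], [1, −2]] with P⁻¹ = [[2, −1], [1, −1]], and C = P·diag(1, −2)·P⁻¹.
Then C⁸ = P·diag(1, 256)·P⁻¹ = [[1, −256], [1, −512]] · [[2, −1], [1, −1]] = [[−254, 255], [−510, 511]].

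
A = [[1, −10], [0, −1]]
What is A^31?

A² = I (check: tr A = 0 and det A = −1), so A^31 = A since 31 is odd.

[[1, −10], [0, −1]]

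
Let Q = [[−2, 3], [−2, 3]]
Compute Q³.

Q² = Q (a projection; rank 1, trace 1), so Q³ = Q.

[[−2, 3], [−2, 3]]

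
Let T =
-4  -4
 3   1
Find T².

[[4, 12], [-9, -11]]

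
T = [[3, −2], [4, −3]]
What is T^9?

[[3, −2], [4, −3]]

T² = I (check: tr T = 0 and det T = −1), so T^9 = T since 9 is odd.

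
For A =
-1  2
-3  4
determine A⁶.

[[-125, 126], [-189, 190]]

tr A = 3 and det A = 2, so the characteristic polynomial is λ² − (3)λ + (2) with roots 2 and 1.
Eigenvectors give P = [[-2, 1], [-3, 1]] with P⁻¹ = [[1, -1], [3, -2]], and A = P·diag(2, 1)·P⁻¹.
Then A⁶ = P·diag(64, 1)·P⁻¹ = [[-128, 1], [-192, 1]] · [[1, -1], [3, -2]] = [[-125, 126], [-189, 190]].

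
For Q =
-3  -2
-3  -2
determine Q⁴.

[[375, 250], [375, 250]]

Q² = [[15, 10], [15, 10]]
Q³ = [[-75, -50], [-75, -50]]
Q⁴ = [[375, 250], [375, 250]]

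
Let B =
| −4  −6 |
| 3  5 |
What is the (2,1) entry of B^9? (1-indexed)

513

tr B = 1 and det B = −2, so the characteristic polynomial is λ² − (1)λ + (−2) with roots −1 and 2.
Eigenvectors give P = [[2, −1], [−1, 1]] with P⁻¹ = [[1, 1], [1, 2]], and B = P·diag(−1, 2)·P⁻¹.
Then B^9 = P·diag(−1, 512)·P⁻¹ = [[−2, −512], [1, 512]] · [[1, 1], [1, 2]] = [[−514, −1026], [513, 1025]].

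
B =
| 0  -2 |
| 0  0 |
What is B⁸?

[[0, 0], [0, 0]]

B is strictly triangular, hence nilpotent: B² = 0, so B⁸ = 0.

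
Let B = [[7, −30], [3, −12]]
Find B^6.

tr B = −5 and det B = 6, so the characteristic polynomial is λ² − (−5)λ + (6) with roots −2 and −3.
Eigenvectors give P = [[10, 3], [3, 1]] with P⁻¹ = [[1, −3], [−3, 10]], and B = P·diag(−2, −3)·P⁻¹.
Then B^6 = P·diag(64, 729)·P⁻¹ = [[640, 2187], [192, 729]] · [[1, −3], [−3, 10]] = [[−5921, 19950], [−1995, 6714]].

[[−5921, 19950], [−1995, 6714]]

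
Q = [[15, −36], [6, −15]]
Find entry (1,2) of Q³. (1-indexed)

−324

tr Q = 0 and det Q = −9, so the characteristic polynomial is λ² − (0)λ + (−9) with roots 3 and −3.
Eigenvectors give P = [[3, −2], [1, −1]] with P⁻¹ = [[1, −2], [1, −3]], and Q = P·diag(3, −3)·P⁻¹.
Then Q³ = P·diag(27, −27)·P⁻¹ = [[81, 54], [27, 27]] · [[1, −2], [1, −3]] = [[135, −324], [54, −135]].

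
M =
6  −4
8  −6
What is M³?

tr M = 0 and det M = −4, so the characteristic polynomial is λ² − (0)λ + (−4) with roots 2 and −2.
Eigenvectors give P = [[1, 1], [1, 2]] with P⁻¹ = [[2, −1], [−1, 1]], and M = P·diag(2, −2)·P⁻¹.
Then M³ = P·diag(8, −8)·P⁻¹ = [[8, −8], [8, −16]] · [[2, −1], [−1, 1]] = [[24, −16], [32, −24]].

[[24, −16], [32, −24]]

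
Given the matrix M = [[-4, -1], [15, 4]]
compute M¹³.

[[-4, -1], [15, 4]]

M² = I (check: tr M = 0 and det M = -1), so M¹³ = M since 13 is odd.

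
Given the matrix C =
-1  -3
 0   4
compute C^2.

[[1, -9], [0, 16]]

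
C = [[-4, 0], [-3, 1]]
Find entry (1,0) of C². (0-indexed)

9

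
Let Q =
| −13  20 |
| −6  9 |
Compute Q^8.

tr Q = −4 and det Q = 3, so the characteristic polynomial is λ² − (−4)λ + (3) with roots −1 and −3.
Eigenvectors give P = [[−5, −2], [−3, −1]] with P⁻¹ = [[1, −2], [−3, 5]], and Q = P·diag(−1, −3)·P⁻¹.
Then Q^8 = P·diag(1, 6561)·P⁻¹ = [[−5, −13122], [−3, −6561]] · [[1, −2], [−3, 5]] = [[39361, −65600], [19680, −32799]].

[[39361, −65600], [19680, −32799]]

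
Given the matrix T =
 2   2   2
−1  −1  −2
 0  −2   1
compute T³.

[[6, 2, 10], [−5, −1, −10], [4, −6, 9]]

T² = [[2, −2, 2], [−1, 3, −2], [2, 0, 5]]
T³ = [[6, 2, 10], [−5, −1, −10], [4, −6, 9]]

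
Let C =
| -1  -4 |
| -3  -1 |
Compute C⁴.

C² = [[13, 8], [6, 13]]
C³ = [[-37, -60], [-45, -37]]
C⁴ = [[217, 208], [156, 217]]

[[217, 208], [156, 217]]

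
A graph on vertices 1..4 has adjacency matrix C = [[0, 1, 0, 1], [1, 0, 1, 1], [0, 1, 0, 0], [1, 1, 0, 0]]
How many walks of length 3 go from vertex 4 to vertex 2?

4

The number of length-3 walks from vertex 4 to vertex 2 is entry (4,2) of C³, where C is the adjacency matrix.
C² = [[2, 1, 1, 1], [1, 3, 0, 1], [1, 0, 1, 1], [1, 1, 1, 2]]
C³ = [[2, 4, 1, 3], [4, 2, 3, 4], [1, 3, 0, 1], [3, 4, 1, 2]]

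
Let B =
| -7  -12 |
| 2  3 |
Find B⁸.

[[19681, 39360], [-6560, -13119]]

tr B = -4 and det B = 3, so the characteristic polynomial is λ² − (-4)λ + (3) with roots -1 and -3.
Eigenvectors give P = [[-2, 3], [1, -1]] with P⁻¹ = [[1, 3], [1, 2]], and B = P·diag(-1, -3)·P⁻¹.
Then B⁸ = P·diag(1, 6561)·P⁻¹ = [[-2, 19683], [1, -6561]] · [[1, 3], [1, 2]] = [[19681, 39360], [-6560, -13119]].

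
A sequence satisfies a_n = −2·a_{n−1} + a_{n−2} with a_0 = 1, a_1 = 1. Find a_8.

−239

With companion matrix C = [[−2, 1], [1, 0]], [a_n, a_{n−1}]ᵀ = C·[a_{n−1}, a_{n−2}]ᵀ, so [a_8, a_7]ᵀ = C⁷·[a_1, a_0]ᵀ.
C⁷ = [[−408, 169], [169, −70]], giving [a_8, a_7]ᵀ = [[−239], [99]].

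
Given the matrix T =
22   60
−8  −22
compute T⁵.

tr T = 0 and det T = −4, so the characteristic polynomial is λ² − (0)λ + (−4) with roots 2 and −2.
Eigenvectors give P = [[3, 5], [−1, −2]] with P⁻¹ = [[2, 5], [−1, −3]], and T = P·diag(2, −2)·P⁻¹.
Then T⁵ = P·diag(32, −32)·P⁻¹ = [[96, −160], [−32, 64]] · [[2, 5], [−1, −3]] = [[352, 960], [−128, −352]].

[[352, 960], [−128, −352]]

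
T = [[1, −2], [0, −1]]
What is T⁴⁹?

[[1, −2], [0, −1]]

T² = I (check: tr T = 0 and det T = −1), so T⁴⁹ = T since 49 is odd.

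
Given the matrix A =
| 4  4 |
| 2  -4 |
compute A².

[[24, 0], [0, 24]]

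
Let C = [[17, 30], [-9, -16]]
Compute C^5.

[[197, 330], [-99, -166]]

tr C = 1 and det C = -2, so the characteristic polynomial is λ² − (1)λ + (-2) with roots -1 and 2.
Eigenvectors give P = [[5, 2], [-3, -1]] with P⁻¹ = [[-1, -2], [3, 5]], and C = P·diag(-1, 2)·P⁻¹.
Then C^5 = P·diag(-1, 32)·P⁻¹ = [[-5, 64], [3, -32]] · [[-1, -2], [3, 5]] = [[197, 330], [-99, -166]].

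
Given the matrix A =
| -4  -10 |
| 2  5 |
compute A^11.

[[-4, -10], [2, 5]]

A² = A (a projection; rank 1, trace 1), so A^11 = A.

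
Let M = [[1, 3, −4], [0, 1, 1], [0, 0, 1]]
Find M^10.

M = I + N where N = [[0, 3, −4], [0, 0, 1], [0, 0, 0]] is strictly upper-triangular, so N^3 = 0.
(I + N)^10 = I + 10·N + 45·N^2 = [[1, 30, 95], [0, 1, 10], [0, 0, 1]].

[[1, 30, 95], [0, 1, 10], [0, 0, 1]]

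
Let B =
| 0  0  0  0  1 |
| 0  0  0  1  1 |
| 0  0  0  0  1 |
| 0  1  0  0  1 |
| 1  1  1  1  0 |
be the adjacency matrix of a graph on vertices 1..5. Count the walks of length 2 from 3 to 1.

1

The number of length-2 walks from vertex 3 to vertex 1 is entry (3,1) of B², where B is the adjacency matrix.
B² = [[1, 1, 1, 1, 0], [1, 2, 1, 1, 1], [1, 1, 1, 1, 0], [1, 1, 1, 2, 1], [0, 1, 0, 1, 4]]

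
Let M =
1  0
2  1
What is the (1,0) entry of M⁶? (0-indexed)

M = I + N where N = [[0, 0], [2, 0]] is strictly lower-triangular, so N² = 0.
(I + N)⁶ = I + 6·N = [[1, 0], [12, 1]].

12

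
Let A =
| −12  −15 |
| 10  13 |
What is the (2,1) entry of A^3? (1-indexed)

tr A = 1 and det A = −6, so the characteristic polynomial is λ² − (1)λ + (−6) with roots 3 and −2.
Eigenvectors give P = [[−1, 3], [1, −2]] with P⁻¹ = [[2, 3], [1, 1]], and A = P·diag(3, −2)·P⁻¹.
Then A^3 = P·diag(27, −8)·P⁻¹ = [[−27, −24], [27, 16]] · [[2, 3], [1, 1]] = [[−78, −105], [70, 97]].

70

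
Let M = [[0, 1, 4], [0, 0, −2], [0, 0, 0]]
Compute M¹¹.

M is strictly triangular, hence nilpotent: M³ = 0, so M¹¹ = 0.

[[0, 0, 0], [0, 0, 0], [0, 0, 0]]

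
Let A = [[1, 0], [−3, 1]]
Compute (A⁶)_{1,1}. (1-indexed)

A = I + N where N = [[0, 0], [−3, 0]] is strictly lower-triangular, so N² = 0.
(I + N)⁶ = I + 6·N = [[1, 0], [−18, 1]].

1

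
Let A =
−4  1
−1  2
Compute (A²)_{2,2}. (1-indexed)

3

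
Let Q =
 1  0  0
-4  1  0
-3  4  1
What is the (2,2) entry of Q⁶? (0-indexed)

Q = I + N where N = [[0, 0, 0], [-4, 0, 0], [-3, 4, 0]] is strictly lower-triangular, so N³ = 0.
(I + N)⁶ = I + 6·N + 15·N² = [[1, 0, 0], [-24, 1, 0], [-258, 24, 1]].

1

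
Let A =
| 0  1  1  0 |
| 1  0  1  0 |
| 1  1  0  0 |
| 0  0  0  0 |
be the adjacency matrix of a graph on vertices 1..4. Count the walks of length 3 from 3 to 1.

The number of length-3 walks from vertex 3 to vertex 1 is entry (3,1) of A³, where A is the adjacency matrix.
A² = [[2, 1, 1, 0], [1, 2, 1, 0], [1, 1, 2, 0], [0, 0, 0, 0]]
A³ = [[2, 3, 3, 0], [3, 2, 3, 0], [3, 3, 2, 0], [0, 0, 0, 0]]

3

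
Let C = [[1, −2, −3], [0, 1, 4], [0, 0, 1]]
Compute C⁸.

[[1, −16, −248], [0, 1, 32], [0, 0, 1]]

C = I + N where N = [[0, −2, −3], [0, 0, 4], [0, 0, 0]] is strictly upper-triangular, so N³ = 0.
(I + N)⁸ = I + 8·N + 28·N² = [[1, −16, −248], [0, 1, 32], [0, 0, 1]].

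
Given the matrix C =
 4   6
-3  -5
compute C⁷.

tr C = -1 and det C = -2, so the characteristic polynomial is λ² − (-1)λ + (-2) with roots 1 and -2.
Eigenvectors give P = [[2, -1], [-1, 1]] with P⁻¹ = [[1, 1], [1, 2]], and C = P·diag(1, -2)·P⁻¹.
Then C⁷ = P·diag(1, -128)·P⁻¹ = [[2, 128], [-1, -128]] · [[1, 1], [1, 2]] = [[130, 258], [-129, -257]].

[[130, 258], [-129, -257]]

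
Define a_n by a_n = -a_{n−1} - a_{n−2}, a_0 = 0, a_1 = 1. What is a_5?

With companion matrix A = [[-1, -1], [1, 0]], [a_n, a_{n−1}]ᵀ = A·[a_{n−1}, a_{n−2}]ᵀ, so [a_5, a_4]ᵀ = A^4·[a_1, a_0]ᵀ.
A^4 = [[-1, -1], [1, 0]], giving [a_5, a_4]ᵀ = [[-1], [1]].

-1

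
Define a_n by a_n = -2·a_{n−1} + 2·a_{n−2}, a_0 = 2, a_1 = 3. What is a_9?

3760

With companion matrix Q = [[-2, 2], [1, 0]], [a_n, a_{n−1}]ᵀ = Q·[a_{n−1}, a_{n−2}]ᵀ, so [a_9, a_8]ᵀ = Q^8·[a_1, a_0]ᵀ.
Q^8 = [[2448, -1792], [-896, 656]], giving [a_9, a_8]ᵀ = [[3760], [-1376]].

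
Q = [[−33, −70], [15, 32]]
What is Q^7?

tr Q = −1 and det Q = −6, so the characteristic polynomial is λ² − (−1)λ + (−6) with roots −3 and 2.
Eigenvectors give P = [[7, −2], [−3, 1]] with P⁻¹ = [[1, 2], [3, 7]], and Q = P·diag(−3, 2)·P⁻¹.
Then Q^7 = P·diag(−2187, 128)·P⁻¹ = [[−15309, −256], [6561, 128]] · [[1, 2], [3, 7]] = [[−16077, −32410], [6945, 14018]].

[[−16077, −32410], [6945, 14018]]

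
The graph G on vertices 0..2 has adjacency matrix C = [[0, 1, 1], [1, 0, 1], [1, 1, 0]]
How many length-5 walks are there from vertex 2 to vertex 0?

The number of length-5 walks from vertex 2 to vertex 0 is entry (2,0) of C⁵, where C is the adjacency matrix.
C² = [[2, 1, 1], [1, 2, 1], [1, 1, 2]]
C³ = [[2, 3, 3], [3, 2, 3], [3, 3, 2]]
C⁴ = [[6, 5, 5], [5, 6, 5], [5, 5, 6]]
C⁵ = [[10, 11, 11], [11, 10, 11], [11, 11, 10]]

11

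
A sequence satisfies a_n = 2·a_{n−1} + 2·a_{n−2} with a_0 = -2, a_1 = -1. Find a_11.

-45024

With companion matrix T = [[2, 2], [1, 0]], [a_n, a_{n−1}]ᵀ = T·[a_{n−1}, a_{n−2}]ᵀ, so [a_11, a_10]ᵀ = T^10·[a_1, a_0]ᵀ.
T^10 = [[18272, 13376], [6688, 4896]], giving [a_11, a_10]ᵀ = [[-45024], [-16480]].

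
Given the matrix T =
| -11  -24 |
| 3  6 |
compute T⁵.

tr T = -5 and det T = 6, so the characteristic polynomial is λ² − (-5)λ + (6) with roots -2 and -3.
Eigenvectors give P = [[-8, -3], [3, 1]] with P⁻¹ = [[1, 3], [-3, -8]], and T = P·diag(-2, -3)·P⁻¹.
Then T⁵ = P·diag(-32, -243)·P⁻¹ = [[256, 729], [-96, -243]] · [[1, 3], [-3, -8]] = [[-1931, -5064], [633, 1656]].

[[-1931, -5064], [633, 1656]]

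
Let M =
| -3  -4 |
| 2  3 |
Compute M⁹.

[[-3, -4], [2, 3]]

M² = I (check: tr M = 0 and det M = -1), so M⁹ = M since 9 is odd.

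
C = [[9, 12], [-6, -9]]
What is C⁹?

tr C = 0 and det C = -9, so the characteristic polynomial is λ² − (0)λ + (-9) with roots 3 and -3.
Eigenvectors give P = [[-2, 1], [1, -1]] with P⁻¹ = [[-1, -1], [-1, -2]], and C = P·diag(3, -3)·P⁻¹.
Then C⁹ = P·diag(19683, -19683)·P⁻¹ = [[-39366, -19683], [19683, 19683]] · [[-1, -1], [-1, -2]] = [[59049, 78732], [-39366, -59049]].

[[59049, 78732], [-39366, -59049]]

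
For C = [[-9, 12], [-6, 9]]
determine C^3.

[[-81, 108], [-54, 81]]

tr C = 0 and det C = -9, so the characteristic polynomial is λ² − (0)λ + (-9) with roots 3 and -3.
Eigenvectors give P = [[1, 2], [1, 1]] with P⁻¹ = [[-1, 2], [1, -1]], and C = P·diag(3, -3)·P⁻¹.
Then C^3 = P·diag(27, -27)·P⁻¹ = [[27, -54], [27, -27]] · [[-1, 2], [1, -1]] = [[-81, 108], [-54, 81]].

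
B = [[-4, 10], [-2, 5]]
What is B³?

[[-4, 10], [-2, 5]]

B² = B (a projection; rank 1, trace 1), so B³ = B.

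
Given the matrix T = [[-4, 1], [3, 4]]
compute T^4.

T^2 = [[19, 0], [0, 19]]
T^3 = [[-76, 19], [57, 76]]
T^4 = [[361, 0], [0, 361]]

[[361, 0], [0, 361]]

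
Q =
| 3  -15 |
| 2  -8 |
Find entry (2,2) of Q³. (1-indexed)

-122

tr Q = -5 and det Q = 6, so the characteristic polynomial is λ² − (-5)λ + (6) with roots -2 and -3.
Eigenvectors give P = [[3, 5], [1, 2]] with P⁻¹ = [[2, -5], [-1, 3]], and Q = P·diag(-2, -3)·P⁻¹.
Then Q³ = P·diag(-8, -27)·P⁻¹ = [[-24, -135], [-8, -54]] · [[2, -5], [-1, 3]] = [[87, -285], [38, -122]].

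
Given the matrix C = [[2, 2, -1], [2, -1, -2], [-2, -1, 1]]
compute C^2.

[[10, 3, -7], [6, 7, -2], [-8, -4, 5]]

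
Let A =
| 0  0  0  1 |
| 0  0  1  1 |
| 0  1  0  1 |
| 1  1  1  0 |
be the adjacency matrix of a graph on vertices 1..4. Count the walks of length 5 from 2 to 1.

The number of length-5 walks from vertex 2 to vertex 1 is entry (2,1) of A^5, where A is the adjacency matrix.
A^2 = [[1, 1, 1, 0], [1, 2, 1, 1], [1, 1, 2, 1], [0, 1, 1, 3]]
A^3 = [[0, 1, 1, 3], [1, 2, 3, 4], [1, 3, 2, 4], [3, 4, 4, 2]]
A^4 = [[3, 4, 4, 2], [4, 7, 6, 6], [4, 6, 7, 6], [2, 6, 6, 11]]
A^5 = [[2, 6, 6, 11], [6, 12, 13, 17], [6, 13, 12, 17], [11, 17, 17, 14]]

6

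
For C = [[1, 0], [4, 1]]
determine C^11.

C = I + N where N = [[0, 0], [4, 0]] is strictly lower-triangular, so N^2 = 0.
(I + N)^11 = I + 11·N = [[1, 0], [44, 1]].

[[1, 0], [44, 1]]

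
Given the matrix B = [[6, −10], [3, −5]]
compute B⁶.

B² = B (a projection; rank 1, trace 1), so B⁶ = B.

[[6, −10], [3, −5]]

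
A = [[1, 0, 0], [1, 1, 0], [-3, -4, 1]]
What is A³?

A = I + N where N = [[0, 0, 0], [1, 0, 0], [-3, -4, 0]] is strictly lower-triangular, so N³ = 0.
(I + N)³ = I + 3·N + 3·N² = [[1, 0, 0], [3, 1, 0], [-21, -12, 1]].

[[1, 0, 0], [3, 1, 0], [-21, -12, 1]]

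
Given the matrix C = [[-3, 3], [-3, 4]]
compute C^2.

[[0, 3], [-3, 7]]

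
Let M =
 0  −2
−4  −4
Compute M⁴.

[[192, 256], [512, 704]]

M² = [[8, 8], [16, 24]]
M³ = [[−32, −48], [−96, −128]]
M⁴ = [[192, 256], [512, 704]]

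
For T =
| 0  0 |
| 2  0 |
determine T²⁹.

T is strictly triangular, hence nilpotent: T² = 0, so T²⁹ = 0.

[[0, 0], [0, 0]]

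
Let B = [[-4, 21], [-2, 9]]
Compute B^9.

[[-114514, 402591], [-38342, 134709]]

tr B = 5 and det B = 6, so the characteristic polynomial is λ² − (5)λ + (6) with roots 2 and 3.
Eigenvectors give P = [[7, 3], [2, 1]] with P⁻¹ = [[1, -3], [-2, 7]], and B = P·diag(2, 3)·P⁻¹.
Then B^9 = P·diag(512, 19683)·P⁻¹ = [[3584, 59049], [1024, 19683]] · [[1, -3], [-2, 7]] = [[-114514, 402591], [-38342, 134709]].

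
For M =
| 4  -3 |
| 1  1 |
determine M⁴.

[[94, -165], [55, -71]]

M² = [[13, -15], [5, -2]]
M³ = [[37, -54], [18, -17]]
M⁴ = [[94, -165], [55, -71]]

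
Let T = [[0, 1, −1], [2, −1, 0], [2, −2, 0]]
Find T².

[[0, 1, 0], [−2, 3, −2], [−4, 4, −2]]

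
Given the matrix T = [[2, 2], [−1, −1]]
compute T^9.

[[2, 2], [−1, −1]]

T² = T (a projection; rank 1, trace 1), so T^9 = T.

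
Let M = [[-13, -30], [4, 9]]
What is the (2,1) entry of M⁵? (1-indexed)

tr M = -4 and det M = 3, so the characteristic polynomial is λ² − (-4)λ + (3) with roots -1 and -3.
Eigenvectors give P = [[-5, -3], [2, 1]] with P⁻¹ = [[1, 3], [-2, -5]], and M = P·diag(-1, -3)·P⁻¹.
Then M⁵ = P·diag(-1, -243)·P⁻¹ = [[5, 729], [-2, -243]] · [[1, 3], [-2, -5]] = [[-1453, -3630], [484, 1209]].

484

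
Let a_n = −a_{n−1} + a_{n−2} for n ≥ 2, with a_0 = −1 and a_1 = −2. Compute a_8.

With companion matrix B = [[−1, 1], [1, 0]], [a_n, a_{n−1}]ᵀ = B·[a_{n−1}, a_{n−2}]ᵀ, so [a_8, a_7]ᵀ = B^7·[a_1, a_0]ᵀ.
B^7 = [[−21, 13], [13, −8]], giving [a_8, a_7]ᵀ = [[29], [−18]].

29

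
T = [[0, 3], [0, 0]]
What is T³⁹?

T is strictly triangular, hence nilpotent: T² = 0, so T³⁹ = 0.

[[0, 0], [0, 0]]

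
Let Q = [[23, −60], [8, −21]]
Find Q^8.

tr Q = 2 and det Q = −3, so the characteristic polynomial is λ² − (2)λ + (−3) with roots −1 and 3.
Eigenvectors give P = [[−5, 3], [−2, 1]] with P⁻¹ = [[1, −3], [2, −5]], and Q = P·diag(−1, 3)·P⁻¹.
Then Q^8 = P·diag(1, 6561)·P⁻¹ = [[−5, 19683], [−2, 6561]] · [[1, −3], [2, −5]] = [[39361, −98400], [13120, −32799]].

[[39361, −98400], [13120, −32799]]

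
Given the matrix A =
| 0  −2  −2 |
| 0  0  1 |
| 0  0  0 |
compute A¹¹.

[[0, 0, 0], [0, 0, 0], [0, 0, 0]]

A is strictly triangular, hence nilpotent: A³ = 0, so A¹¹ = 0.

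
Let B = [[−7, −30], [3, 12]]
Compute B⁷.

tr B = 5 and det B = 6, so the characteristic polynomial is λ² − (5)λ + (6) with roots 2 and 3.
Eigenvectors give P = [[−10, −3], [3, 1]] with P⁻¹ = [[−1, −3], [3, 10]], and B = P·diag(2, 3)·P⁻¹.
Then B⁷ = P·diag(128, 2187)·P⁻¹ = [[−1280, −6561], [384, 2187]] · [[−1, −3], [3, 10]] = [[−18403, −61770], [6177, 20718]].

[[−18403, −61770], [6177, 20718]]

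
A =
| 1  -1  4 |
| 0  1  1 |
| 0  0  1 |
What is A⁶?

A = I + N where N = [[0, -1, 4], [0, 0, 1], [0, 0, 0]] is strictly upper-triangular, so N³ = 0.
(I + N)⁶ = I + 6·N + 15·N² = [[1, -6, 9], [0, 1, 6], [0, 0, 1]].

[[1, -6, 9], [0, 1, 6], [0, 0, 1]]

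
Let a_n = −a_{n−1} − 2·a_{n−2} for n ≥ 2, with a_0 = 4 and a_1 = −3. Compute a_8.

With companion matrix B = [[−1, −2], [1, 0]], [a_n, a_{n−1}]ᵀ = B·[a_{n−1}, a_{n−2}]ᵀ, so [a_8, a_7]ᵀ = B⁷·[a_1, a_0]ᵀ.
B⁷ = [[3, −14], [7, 10]], giving [a_8, a_7]ᵀ = [[−65], [19]].

−65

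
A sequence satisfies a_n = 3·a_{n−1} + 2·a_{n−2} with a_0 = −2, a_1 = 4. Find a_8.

18064

With companion matrix M = [[3, 2], [1, 0]], [a_n, a_{n−1}]ᵀ = M·[a_{n−1}, a_{n−2}]ᵀ, so [a_8, a_7]ᵀ = M^7·[a_1, a_0]ᵀ.
M^7 = [[6279, 3526], [1763, 990]], giving [a_8, a_7]ᵀ = [[18064], [5072]].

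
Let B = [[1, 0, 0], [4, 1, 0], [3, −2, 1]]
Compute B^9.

[[1, 0, 0], [36, 1, 0], [−261, −18, 1]]

B = I + N where N = [[0, 0, 0], [4, 0, 0], [3, −2, 0]] is strictly lower-triangular, so N^3 = 0.
(I + N)^9 = I + 9·N + 36·N^2 = [[1, 0, 0], [36, 1, 0], [−261, −18, 1]].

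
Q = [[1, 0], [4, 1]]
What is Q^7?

[[1, 0], [28, 1]]

Q = I + N where N = [[0, 0], [4, 0]] is strictly lower-triangular, so N^2 = 0.
(I + N)^7 = I + 7·N = [[1, 0], [28, 1]].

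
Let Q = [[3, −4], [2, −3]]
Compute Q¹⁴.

[[1, 0], [0, 1]]

Q² = I (check: tr Q = 0 and det Q = −1), so Q¹⁴ = I since 14 is even.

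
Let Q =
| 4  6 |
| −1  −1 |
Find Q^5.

[[94, 186], [−31, −61]]

tr Q = 3 and det Q = 2, so the characteristic polynomial is λ² − (3)λ + (2) with roots 1 and 2.
Eigenvectors give P = [[2, 3], [−1, −1]] with P⁻¹ = [[−1, −3], [1, 2]], and Q = P·diag(1, 2)·P⁻¹.
Then Q^5 = P·diag(1, 32)·P⁻¹ = [[2, 96], [−1, −32]] · [[−1, −3], [1, 2]] = [[94, 186], [−31, −61]].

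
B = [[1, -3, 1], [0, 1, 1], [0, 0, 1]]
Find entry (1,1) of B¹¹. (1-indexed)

B = I + N where N = [[0, -3, 1], [0, 0, 1], [0, 0, 0]] is strictly upper-triangular, so N³ = 0.
(I + N)¹¹ = I + 11·N + 55·N² = [[1, -33, -154], [0, 1, 11], [0, 0, 1]].

1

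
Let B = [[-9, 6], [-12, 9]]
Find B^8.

[[6561, 0], [0, 6561]]

tr B = 0 and det B = -9, so the characteristic polynomial is λ² − (0)λ + (-9) with roots -3 and 3.
Eigenvectors give P = [[-1, 1], [-1, 2]] with P⁻¹ = [[-2, 1], [-1, 1]], and B = P·diag(-3, 3)·P⁻¹.
Then B^8 = P·diag(6561, 6561)·P⁻¹ = [[-6561, 6561], [-6561, 13122]] · [[-2, 1], [-1, 1]] = [[6561, 0], [0, 6561]].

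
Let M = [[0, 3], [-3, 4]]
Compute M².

[[-9, 12], [-12, 7]]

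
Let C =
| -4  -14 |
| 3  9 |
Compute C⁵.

tr C = 5 and det C = 6, so the characteristic polynomial is λ² − (5)λ + (6) with roots 2 and 3.
Eigenvectors give P = [[7, -2], [-3, 1]] with P⁻¹ = [[1, 2], [3, 7]], and C = P·diag(2, 3)·P⁻¹.
Then C⁵ = P·diag(32, 243)·P⁻¹ = [[224, -486], [-96, 243]] · [[1, 2], [3, 7]] = [[-1234, -2954], [633, 1509]].

[[-1234, -2954], [633, 1509]]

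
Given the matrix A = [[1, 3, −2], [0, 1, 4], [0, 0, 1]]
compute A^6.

A = I + N where N = [[0, 3, −2], [0, 0, 4], [0, 0, 0]] is strictly upper-triangular, so N^3 = 0.
(I + N)^6 = I + 6·N + 15·N^2 = [[1, 18, 168], [0, 1, 24], [0, 0, 1]].

[[1, 18, 168], [0, 1, 24], [0, 0, 1]]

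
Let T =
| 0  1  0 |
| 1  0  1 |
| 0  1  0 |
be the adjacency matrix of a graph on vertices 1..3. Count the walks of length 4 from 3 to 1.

The number of length-4 walks from vertex 3 to vertex 1 is entry (3,1) of T⁴, where T is the adjacency matrix.
T² = [[1, 0, 1], [0, 2, 0], [1, 0, 1]]
T³ = [[0, 2, 0], [2, 0, 2], [0, 2, 0]]
T⁴ = [[2, 0, 2], [0, 4, 0], [2, 0, 2]]

2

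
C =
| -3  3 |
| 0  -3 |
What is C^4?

C^2 = [[9, -18], [0, 9]]
C^3 = [[-27, 81], [0, -27]]
C^4 = [[81, -324], [0, 81]]

[[81, -324], [0, 81]]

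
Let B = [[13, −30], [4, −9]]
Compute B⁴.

tr B = 4 and det B = 3, so the characteristic polynomial is λ² − (4)λ + (3) with roots 3 and 1.
Eigenvectors give P = [[3, −5], [1, −2]] with P⁻¹ = [[2, −5], [1, −3]], and B = P·diag(3, 1)·P⁻¹.
Then B⁴ = P·diag(81, 1)·P⁻¹ = [[243, −5], [81, −2]] · [[2, −5], [1, −3]] = [[481, −1200], [160, −399]].

[[481, −1200], [160, −399]]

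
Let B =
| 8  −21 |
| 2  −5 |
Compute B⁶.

tr B = 3 and det B = 2, so the characteristic polynomial is λ² − (3)λ + (2) with roots 2 and 1.
Eigenvectors give P = [[7, 3], [2, 1]] with P⁻¹ = [[1, −3], [−2, 7]], and B = P·diag(2, 1)·P⁻¹.
Then B⁶ = P·diag(64, 1)·P⁻¹ = [[448, 3], [128, 1]] · [[1, −3], [−2, 7]] = [[442, −1323], [126, −377]].

[[442, −1323], [126, −377]]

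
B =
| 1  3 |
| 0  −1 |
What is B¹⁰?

B² = I (check: tr B = 0 and det B = −1), so B¹⁰ = I since 10 is even.

[[1, 0], [0, 1]]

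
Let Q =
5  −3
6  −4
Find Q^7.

tr Q = 1 and det Q = −2, so the characteristic polynomial is λ² − (1)λ + (−2) with roots 2 and −1.
Eigenvectors give P = [[1, 1], [1, 2]] with P⁻¹ = [[2, −1], [−1, 1]], and Q = P·diag(2, −1)·P⁻¹.
Then Q^7 = P·diag(128, −1)·P⁻¹ = [[128, −1], [128, −2]] · [[2, −1], [−1, 1]] = [[257, −129], [258, −130]].

[[257, −129], [258, −130]]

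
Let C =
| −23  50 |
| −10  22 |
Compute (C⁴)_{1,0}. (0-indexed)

tr C = −1 and det C = −6, so the characteristic polynomial is λ² − (−1)λ + (−6) with roots 2 and −3.
Eigenvectors give P = [[−2, −5], [−1, −2]] with P⁻¹ = [[2, −5], [−1, 2]], and C = P·diag(2, −3)·P⁻¹.
Then C⁴ = P·diag(16, 81)·P⁻¹ = [[−32, −405], [−16, −162]] · [[2, −5], [−1, 2]] = [[341, −650], [130, −244]].

130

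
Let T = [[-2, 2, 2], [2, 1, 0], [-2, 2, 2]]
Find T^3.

[[-4, 10, 8], [6, 9, 4], [-4, 10, 8]]

T^2 = [[4, 2, 0], [-2, 5, 4], [4, 2, 0]]
T^3 = [[-4, 10, 8], [6, 9, 4], [-4, 10, 8]]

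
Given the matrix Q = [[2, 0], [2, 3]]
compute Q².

[[4, 0], [10, 9]]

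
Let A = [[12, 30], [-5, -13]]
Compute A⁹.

[[40902, 121170], [-20195, -60073]]

tr A = -1 and det A = -6, so the characteristic polynomial is λ² − (-1)λ + (-6) with roots -3 and 2.
Eigenvectors give P = [[-2, 3], [1, -1]] with P⁻¹ = [[1, 3], [1, 2]], and A = P·diag(-3, 2)·P⁻¹.
Then A⁹ = P·diag(-19683, 512)·P⁻¹ = [[39366, 1536], [-19683, -512]] · [[1, 3], [1, 2]] = [[40902, 121170], [-20195, -60073]].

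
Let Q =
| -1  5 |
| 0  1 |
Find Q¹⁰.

Q² = I (check: tr Q = 0 and det Q = -1), so Q¹⁰ = I since 10 is even.

[[1, 0], [0, 1]]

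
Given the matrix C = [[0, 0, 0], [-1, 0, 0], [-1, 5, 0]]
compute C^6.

C is strictly triangular, hence nilpotent: C^3 = 0, so C^6 = 0.

[[0, 0, 0], [0, 0, 0], [0, 0, 0]]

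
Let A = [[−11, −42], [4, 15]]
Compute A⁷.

[[−13115, −45906], [4372, 15303]]

tr A = 4 and det A = 3, so the characteristic polynomial is λ² − (4)λ + (3) with roots 1 and 3.
Eigenvectors give P = [[−7, 3], [2, −1]] with P⁻¹ = [[−1, −3], [−2, −7]], and A = P·diag(1, 3)·P⁻¹.
Then A⁷ = P·diag(1, 2187)·P⁻¹ = [[−7, 6561], [2, −2187]] · [[−1, −3], [−2, −7]] = [[−13115, −45906], [4372, 15303]].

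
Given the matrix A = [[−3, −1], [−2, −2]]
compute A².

[[11, 5], [10, 6]]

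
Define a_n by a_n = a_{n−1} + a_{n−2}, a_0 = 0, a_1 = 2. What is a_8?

42

With companion matrix M = [[1, 1], [1, 0]], [a_n, a_{n−1}]ᵀ = M·[a_{n−1}, a_{n−2}]ᵀ, so [a_8, a_7]ᵀ = M^7·[a_1, a_0]ᵀ.
M^7 = [[21, 13], [13, 8]], giving [a_8, a_7]ᵀ = [[42], [26]].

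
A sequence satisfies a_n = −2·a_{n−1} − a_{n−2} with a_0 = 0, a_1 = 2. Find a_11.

22

With companion matrix B = [[−2, −1], [1, 0]], [a_n, a_{n−1}]ᵀ = B·[a_{n−1}, a_{n−2}]ᵀ, so [a_11, a_10]ᵀ = B¹⁰·[a_1, a_0]ᵀ.
B¹⁰ = [[11, 10], [−10, −9]], giving [a_11, a_10]ᵀ = [[22], [−20]].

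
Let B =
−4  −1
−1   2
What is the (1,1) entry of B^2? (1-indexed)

17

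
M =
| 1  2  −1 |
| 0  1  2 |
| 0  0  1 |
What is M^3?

[[1, 6, 9], [0, 1, 6], [0, 0, 1]]

M = I + N where N = [[0, 2, −1], [0, 0, 2], [0, 0, 0]] is strictly upper-triangular, so N^3 = 0.
(I + N)^3 = I + 3·N + 3·N^2 = [[1, 6, 9], [0, 1, 6], [0, 0, 1]].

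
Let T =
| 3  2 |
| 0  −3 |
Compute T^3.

[[27, 18], [0, −27]]

T^2 = [[9, 0], [0, 9]]
T^3 = [[27, 18], [0, −27]]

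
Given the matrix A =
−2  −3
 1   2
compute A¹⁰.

[[1, 0], [0, 1]]

A² = I (check: tr A = 0 and det A = −1), so A¹⁰ = I since 10 is even.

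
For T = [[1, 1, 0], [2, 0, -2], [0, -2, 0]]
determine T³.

[[5, 7, -2], [14, 2, -12], [-4, -12, 0]]

T² = [[3, 1, -2], [2, 6, 0], [-4, 0, 4]]
T³ = [[5, 7, -2], [14, 2, -12], [-4, -12, 0]]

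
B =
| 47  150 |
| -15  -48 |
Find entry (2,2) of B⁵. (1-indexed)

tr B = -1 and det B = -6, so the characteristic polynomial is λ² − (-1)λ + (-6) with roots -3 and 2.
Eigenvectors give P = [[-3, 10], [1, -3]] with P⁻¹ = [[3, 10], [1, 3]], and B = P·diag(-3, 2)·P⁻¹.
Then B⁵ = P·diag(-243, 32)·P⁻¹ = [[729, 320], [-243, -96]] · [[3, 10], [1, 3]] = [[2507, 8250], [-825, -2718]].

-2718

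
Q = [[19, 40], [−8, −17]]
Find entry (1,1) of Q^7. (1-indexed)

10939

tr Q = 2 and det Q = −3, so the characteristic polynomial is λ² − (2)λ + (−3) with roots −1 and 3.
Eigenvectors give P = [[−2, 5], [1, −2]] with P⁻¹ = [[2, 5], [1, 2]], and Q = P·diag(−1, 3)·P⁻¹.
Then Q^7 = P·diag(−1, 2187)·P⁻¹ = [[2, 10935], [−1, −4374]] · [[2, 5], [1, 2]] = [[10939, 21880], [−4376, −8753]].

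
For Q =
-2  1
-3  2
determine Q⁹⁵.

Q² = I (check: tr Q = 0 and det Q = -1), so Q⁹⁵ = Q since 95 is odd.

[[-2, 1], [-3, 2]]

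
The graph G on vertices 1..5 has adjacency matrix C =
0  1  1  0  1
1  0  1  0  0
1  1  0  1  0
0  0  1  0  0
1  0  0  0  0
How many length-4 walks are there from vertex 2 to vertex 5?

The number of length-4 walks from vertex 2 to vertex 5 is entry (2,5) of C^4, where C is the adjacency matrix.
C^2 = [[3, 1, 1, 1, 0], [1, 2, 1, 1, 1], [1, 1, 3, 0, 1], [1, 1, 0, 1, 0], [0, 1, 1, 0, 1]]
C^3 = [[2, 4, 5, 1, 3], [4, 2, 4, 1, 1], [5, 4, 2, 3, 1], [1, 1, 3, 0, 1], [3, 1, 1, 1, 0]]
C^4 = [[12, 7, 7, 5, 2], [7, 8, 7, 4, 4], [7, 7, 12, 2, 5], [5, 4, 2, 3, 1], [2, 4, 5, 1, 3]]

4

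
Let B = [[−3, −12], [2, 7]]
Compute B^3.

[[−51, −156], [26, 79]]

tr B = 4 and det B = 3, so the characteristic polynomial is λ² − (4)λ + (3) with roots 1 and 3.
Eigenvectors give P = [[3, 2], [−1, −1]] with P⁻¹ = [[1, 2], [−1, −3]], and B = P·diag(1, 3)·P⁻¹.
Then B^3 = P·diag(1, 27)·P⁻¹ = [[3, 54], [−1, −27]] · [[1, 2], [−1, −3]] = [[−51, −156], [26, 79]].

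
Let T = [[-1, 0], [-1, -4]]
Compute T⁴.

[[1, 0], [85, 256]]

T² = [[1, 0], [5, 16]]
T³ = [[-1, 0], [-21, -64]]
T⁴ = [[1, 0], [85, 256]]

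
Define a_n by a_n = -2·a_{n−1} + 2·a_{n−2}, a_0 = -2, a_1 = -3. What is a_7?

With companion matrix M = [[-2, 2], [1, 0]], [a_n, a_{n−1}]ᵀ = M·[a_{n−1}, a_{n−2}]ᵀ, so [a_7, a_6]ᵀ = M⁶·[a_1, a_0]ᵀ.
M⁶ = [[328, -240], [-120, 88]], giving [a_7, a_6]ᵀ = [[-504], [184]].

-504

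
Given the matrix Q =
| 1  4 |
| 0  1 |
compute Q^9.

[[1, 36], [0, 1]]

Q = I + N where N = [[0, 4], [0, 0]] is strictly upper-triangular, so N^2 = 0.
(I + N)^9 = I + 9·N = [[1, 36], [0, 1]].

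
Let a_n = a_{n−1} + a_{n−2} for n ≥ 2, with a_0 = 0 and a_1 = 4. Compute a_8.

84

With companion matrix B = [[1, 1], [1, 0]], [a_n, a_{n−1}]ᵀ = B·[a_{n−1}, a_{n−2}]ᵀ, so [a_8, a_7]ᵀ = B⁷·[a_1, a_0]ᵀ.
B⁷ = [[21, 13], [13, 8]], giving [a_8, a_7]ᵀ = [[84], [52]].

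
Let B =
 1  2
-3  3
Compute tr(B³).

B² = [[-5, 8], [-12, 3]]
B³ = [[-29, 14], [-21, -15]]

-44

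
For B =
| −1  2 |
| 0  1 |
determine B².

[[1, 0], [0, 1]]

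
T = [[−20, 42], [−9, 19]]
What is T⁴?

[[106, −210], [45, −89]]

tr T = −1 and det T = −2, so the characteristic polynomial is λ² − (−1)λ + (−2) with roots −2 and 1.
Eigenvectors give P = [[−7, 2], [−3, 1]] with P⁻¹ = [[−1, 2], [−3, 7]], and T = P·diag(−2, 1)·P⁻¹.
Then T⁴ = P·diag(16, 1)·P⁻¹ = [[−112, 2], [−48, 1]] · [[−1, 2], [−3, 7]] = [[106, −210], [45, −89]].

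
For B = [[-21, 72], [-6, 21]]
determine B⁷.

[[-15309, 52488], [-4374, 15309]]

tr B = 0 and det B = -9, so the characteristic polynomial is λ² − (0)λ + (-9) with roots 3 and -3.
Eigenvectors give P = [[3, 4], [1, 1]] with P⁻¹ = [[-1, 4], [1, -3]], and B = P·diag(3, -3)·P⁻¹.
Then B⁷ = P·diag(2187, -2187)·P⁻¹ = [[6561, -8748], [2187, -2187]] · [[-1, 4], [1, -3]] = [[-15309, 52488], [-4374, 15309]].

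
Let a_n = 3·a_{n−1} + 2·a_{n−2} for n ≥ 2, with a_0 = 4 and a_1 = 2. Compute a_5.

590

With companion matrix A = [[3, 2], [1, 0]], [a_n, a_{n−1}]ᵀ = A·[a_{n−1}, a_{n−2}]ᵀ, so [a_5, a_4]ᵀ = A⁴·[a_1, a_0]ᵀ.
A⁴ = [[139, 78], [39, 22]], giving [a_5, a_4]ᵀ = [[590], [166]].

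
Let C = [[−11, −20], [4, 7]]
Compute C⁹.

[[−98411, −196820], [39364, 78727]]

tr C = −4 and det C = 3, so the characteristic polynomial is λ² − (−4)λ + (3) with roots −3 and −1.
Eigenvectors give P = [[−5, −2], [2, 1]] with P⁻¹ = [[−1, −2], [2, 5]], and C = P·diag(−3, −1)·P⁻¹.
Then C⁹ = P·diag(−19683, −1)·P⁻¹ = [[98415, 2], [−39366, −1]] · [[−1, −2], [2, 5]] = [[−98411, −196820], [39364, 78727]].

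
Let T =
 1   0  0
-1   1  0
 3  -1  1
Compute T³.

T = I + N where N = [[0, 0, 0], [-1, 0, 0], [3, -1, 0]] is strictly lower-triangular, so N³ = 0.
(I + N)³ = I + 3·N + 3·N² = [[1, 0, 0], [-3, 1, 0], [12, -3, 1]].

[[1, 0, 0], [-3, 1, 0], [12, -3, 1]]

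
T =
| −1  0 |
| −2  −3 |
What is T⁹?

tr T = −4 and det T = 3, so the characteristic polynomial is λ² − (−4)λ + (3) with roots −3 and −1.
Eigenvectors give P = [[0, −1], [1, 1]] with P⁻¹ = [[1, 1], [−1, 0]], and T = P·diag(−3, −1)·P⁻¹.
Then T⁹ = P·diag(−19683, −1)·P⁻¹ = [[0, 1], [−19683, −1]] · [[1, 1], [−1, 0]] = [[−1, 0], [−19682, −19683]].

[[−1, 0], [−19682, −19683]]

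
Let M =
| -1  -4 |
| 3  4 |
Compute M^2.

[[-11, -12], [9, 4]]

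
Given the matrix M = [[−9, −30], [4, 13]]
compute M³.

[[−129, −390], [52, 157]]

tr M = 4 and det M = 3, so the characteristic polynomial is λ² − (4)λ + (3) with roots 3 and 1.
Eigenvectors give P = [[−5, −3], [2, 1]] with P⁻¹ = [[1, 3], [−2, −5]], and M = P·diag(3, 1)·P⁻¹.
Then M³ = P·diag(27, 1)·P⁻¹ = [[−135, −3], [54, 1]] · [[1, 3], [−2, −5]] = [[−129, −390], [52, 157]].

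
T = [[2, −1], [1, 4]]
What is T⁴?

T² = [[3, −6], [6, 15]]
T³ = [[0, −27], [27, 54]]
T⁴ = [[−27, −108], [108, 189]]

[[−27, −108], [108, 189]]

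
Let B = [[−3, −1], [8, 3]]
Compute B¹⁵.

B² = I (check: tr B = 0 and det B = −1), so B¹⁵ = B since 15 is odd.

[[−3, −1], [8, 3]]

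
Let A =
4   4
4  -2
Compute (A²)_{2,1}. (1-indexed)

8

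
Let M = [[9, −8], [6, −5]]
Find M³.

tr M = 4 and det M = 3, so the characteristic polynomial is λ² − (4)λ + (3) with roots 1 and 3.
Eigenvectors give P = [[1, 4], [1, 3]] with P⁻¹ = [[−3, 4], [1, −1]], and M = P·diag(1, 3)·P⁻¹.
Then M³ = P·diag(1, 27)·P⁻¹ = [[1, 108], [1, 81]] · [[−3, 4], [1, −1]] = [[105, −104], [78, −77]].

[[105, −104], [78, −77]]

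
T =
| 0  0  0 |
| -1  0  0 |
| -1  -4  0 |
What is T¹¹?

T is strictly triangular, hence nilpotent: T³ = 0, so T¹¹ = 0.

[[0, 0, 0], [0, 0, 0], [0, 0, 0]]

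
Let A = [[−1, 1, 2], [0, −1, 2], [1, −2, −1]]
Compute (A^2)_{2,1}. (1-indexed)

2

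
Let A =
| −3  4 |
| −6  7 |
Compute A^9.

tr A = 4 and det A = 3, so the characteristic polynomial is λ² − (4)λ + (3) with roots 3 and 1.
Eigenvectors give P = [[2, 1], [3, 1]] with P⁻¹ = [[−1, 1], [3, −2]], and A = P·diag(3, 1)·P⁻¹.
Then A^9 = P·diag(19683, 1)·P⁻¹ = [[39366, 1], [59049, 1]] · [[−1, 1], [3, −2]] = [[−39363, 39364], [−59046, 59047]].

[[−39363, 39364], [−59046, 59047]]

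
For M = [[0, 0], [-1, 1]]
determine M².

[[0, 0], [-1, 1]]

M² = M (a projection; rank 1, trace 1), so M² = M.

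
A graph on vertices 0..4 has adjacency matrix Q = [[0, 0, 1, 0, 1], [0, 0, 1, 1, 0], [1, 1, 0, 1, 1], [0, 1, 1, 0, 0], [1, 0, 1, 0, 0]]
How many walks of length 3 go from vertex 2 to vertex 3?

5

The number of length-3 walks from vertex 2 to vertex 3 is entry (2,3) of Q³, where Q is the adjacency matrix.
Q² = [[2, 1, 1, 1, 1], [1, 2, 1, 1, 1], [1, 1, 4, 1, 1], [1, 1, 1, 2, 1], [1, 1, 1, 1, 2]]
Q³ = [[2, 2, 5, 2, 3], [2, 2, 5, 3, 2], [5, 5, 4, 5, 5], [2, 3, 5, 2, 2], [3, 2, 5, 2, 2]]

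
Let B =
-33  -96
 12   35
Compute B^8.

[[-52479, -157440], [19680, 59041]]

tr B = 2 and det B = -3, so the characteristic polynomial is λ² − (2)λ + (-3) with roots -1 and 3.
Eigenvectors give P = [[-3, -8], [1, 3]] with P⁻¹ = [[-3, -8], [1, 3]], and B = P·diag(-1, 3)·P⁻¹.
Then B^8 = P·diag(1, 6561)·P⁻¹ = [[-3, -52488], [1, 19683]] · [[-3, -8], [1, 3]] = [[-52479, -157440], [19680, 59041]].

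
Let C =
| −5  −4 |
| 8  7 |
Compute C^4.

tr C = 2 and det C = −3, so the characteristic polynomial is λ² − (2)λ + (−3) with roots 3 and −1.
Eigenvectors give P = [[1, 1], [−2, −1]] with P⁻¹ = [[−1, −1], [2, 1]], and C = P·diag(3, −1)·P⁻¹.
Then C^4 = P·diag(81, 1)·P⁻¹ = [[81, 1], [−162, −1]] · [[−1, −1], [2, 1]] = [[−79, −80], [160, 161]].

[[−79, −80], [160, 161]]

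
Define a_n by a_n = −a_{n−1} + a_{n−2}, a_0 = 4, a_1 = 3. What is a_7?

With companion matrix A = [[−1, 1], [1, 0]], [a_n, a_{n−1}]ᵀ = A·[a_{n−1}, a_{n−2}]ᵀ, so [a_7, a_6]ᵀ = A⁶·[a_1, a_0]ᵀ.
A⁶ = [[13, −8], [−8, 5]], giving [a_7, a_6]ᵀ = [[7], [−4]].

7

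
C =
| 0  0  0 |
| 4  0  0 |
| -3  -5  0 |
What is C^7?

[[0, 0, 0], [0, 0, 0], [0, 0, 0]]

C is strictly triangular, hence nilpotent: C^3 = 0, so C^7 = 0.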